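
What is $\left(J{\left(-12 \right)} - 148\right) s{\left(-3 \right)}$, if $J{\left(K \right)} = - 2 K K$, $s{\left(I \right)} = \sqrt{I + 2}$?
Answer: $- 436 i \approx - 436.0 i$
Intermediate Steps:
$s{\left(I \right)} = \sqrt{2 + I}$
$J{\left(K \right)} = - 2 K^{2}$
$\left(J{\left(-12 \right)} - 148\right) s{\left(-3 \right)} = \left(- 2 \left(-12\right)^{2} - 148\right) \sqrt{2 - 3} = \left(\left(-2\right) 144 - 148\right) \sqrt{-1} = \left(-288 - 148\right) i = - 436 i$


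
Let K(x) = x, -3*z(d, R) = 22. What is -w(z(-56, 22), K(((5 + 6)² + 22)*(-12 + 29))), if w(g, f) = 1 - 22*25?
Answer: 549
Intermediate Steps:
z(d, R) = -22/3 (z(d, R) = -⅓*22 = -22/3)
w(g, f) = -549 (w(g, f) = 1 - 550 = -549)
-w(z(-56, 22), K(((5 + 6)² + 22)*(-12 + 29))) = -1*(-549) = 549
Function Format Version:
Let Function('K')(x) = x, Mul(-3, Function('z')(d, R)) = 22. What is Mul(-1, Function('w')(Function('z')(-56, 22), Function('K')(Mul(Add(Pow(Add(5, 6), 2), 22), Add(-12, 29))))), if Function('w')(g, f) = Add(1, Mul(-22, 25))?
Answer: 549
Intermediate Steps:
Function('z')(d, R) = Rational(-22, 3) (Function('z')(d, R) = Mul(Rational(-1, 3), 22) = Rational(-22, 3))
Function('w')(g, f) = -549 (Function('w')(g, f) = Add(1, -550) = -549)
Mul(-1, Function('w')(Function('z')(-56, 22), Function('K')(Mul(Add(Pow(Add(5, 6), 2), 22), Add(-12, 29))))) = Mul(-1, -549) = 549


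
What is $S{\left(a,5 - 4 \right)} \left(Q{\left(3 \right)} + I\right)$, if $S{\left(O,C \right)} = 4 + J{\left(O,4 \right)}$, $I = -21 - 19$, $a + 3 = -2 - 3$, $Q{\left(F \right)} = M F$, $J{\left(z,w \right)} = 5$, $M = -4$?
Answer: $-468$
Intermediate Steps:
$Q{\left(F \right)} = - 4 F$
$a = -8$ ($a = -3 - 5 = -8$)
$I = -40$
$S{\left(O,C \right)} = 9$ ($S{\left(O,C \right)} = 4 + 5 = 9$)
$S{\left(a,5 - 4 \right)} \left(Q{\left(3 \right)} + I\right) = 9 \left(\left(-4\right) 3 - 40\right) = 9 \left(-12 - 40\right) = 9 \left(-52\right) = -468$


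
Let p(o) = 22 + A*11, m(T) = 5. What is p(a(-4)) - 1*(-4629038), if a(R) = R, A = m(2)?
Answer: 4629115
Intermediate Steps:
A = 5
p(o) = 77 (p(o) = 22 + 5*11 = 22 + 55 = 77)
p(a(-4)) - 1*(-4629038) = 77 - 1*(-4629038) = 77 + 4629038 = 4629115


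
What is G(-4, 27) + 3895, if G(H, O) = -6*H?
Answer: 3919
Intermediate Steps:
G(-4, 27) + 3895 = -6*(-4) + 3895 = 24 + 3895 = 3919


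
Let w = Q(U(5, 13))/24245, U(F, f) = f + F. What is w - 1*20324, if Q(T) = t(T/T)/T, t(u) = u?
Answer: -8869596839/436410 ≈ -20324.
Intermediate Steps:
U(F, f) = F + f
Q(T) = 1/T (Q(T) = (T/T)/T = 1/T)
w = 1/436410 (w = 1/((5 + 13)*24245) = (1/24245)/18 = (1/18)*(1/24245) = 1/436410 ≈ 2.2914e-6)
w - 1*20324 = 1/436410 - 1*20324 = 1/436410 - 20324 = -8869596839/436410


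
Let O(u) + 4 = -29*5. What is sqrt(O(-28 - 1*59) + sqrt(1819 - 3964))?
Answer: sqrt(-149 + I*sqrt(2145)) ≈ 1.8751 + 12.35*I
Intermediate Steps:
O(u) = -149 (O(u) = -4 - 29*5 = -4 - 145 = -149)
sqrt(O(-28 - 1*59) + sqrt(1819 - 3964)) = sqrt(-149 + sqrt(1819 - 3964)) = sqrt(-149 + sqrt(-2145)) = sqrt(-149 + I*sqrt(2145))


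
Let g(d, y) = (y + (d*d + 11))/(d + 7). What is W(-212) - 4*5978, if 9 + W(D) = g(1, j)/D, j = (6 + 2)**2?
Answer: -10142523/424 ≈ -23921.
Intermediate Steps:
j = 64 (j = 8**2 = 64)
g(d, y) = (11 + y + d**2)/(7 + d) (g(d, y) = (y + (d**2 + 11))/(7 + d) = (y + (11 + d**2))/(7 + d) = (11 + y + d**2)/(7 + d))
W(D) = -9 + 19/(2*D) (W(D) = -9 + ((11 + 64 + 1**2)/(7 + 1))/D = -9 + ((11 + 64 + 1)/8)/D = -9 + ((1/8)*76)/D = -9 + 19/(2*D))
W(-212) - 4*5978 = (-9 + (19/2)/(-212)) - 4*5978 = (-9 + (19/2)*(-1/212)) - 23912 = (-9 - 19/424) - 23912 = -3835/424 - 23912 = -10142523/424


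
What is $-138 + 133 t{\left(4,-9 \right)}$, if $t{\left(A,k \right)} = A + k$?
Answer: $-803$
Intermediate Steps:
$-138 + 133 t{\left(4,-9 \right)} = -138 + 133 \left(4 - 9\right) = -138 + 133 \left(-5\right) = -138 - 665 = -803$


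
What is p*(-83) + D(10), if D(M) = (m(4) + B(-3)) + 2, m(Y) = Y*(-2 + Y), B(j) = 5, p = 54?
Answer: -4467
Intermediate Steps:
D(M) = 15 (D(M) = (4*(-2 + 4) + 5) + 2 = (4*2 + 5) + 2 = (8 + 5) + 2 = 13 + 2 = 15)
p*(-83) + D(10) = 54*(-83) + 15 = -4482 + 15 = -4467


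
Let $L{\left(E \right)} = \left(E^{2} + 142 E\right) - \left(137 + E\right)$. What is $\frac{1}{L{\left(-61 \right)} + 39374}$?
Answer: $\frac{1}{34357} \approx 2.9106 \cdot 10^{-5}$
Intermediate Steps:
$L{\left(E \right)} = -137 + E^{2} + 141 E$
$\frac{1}{L{\left(-61 \right)} + 39374} = \frac{1}{\left(-137 + \left(-61\right)^{2} + 141 \left(-61\right)\right) + 39374} = \frac{1}{\left(-137 + 3721 - 8601\right) + 39374} = \frac{1}{-5017 + 39374} = \frac{1}{34357}$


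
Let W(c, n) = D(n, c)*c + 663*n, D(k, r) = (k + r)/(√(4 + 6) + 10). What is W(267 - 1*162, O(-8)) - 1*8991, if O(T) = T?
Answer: -39490/3 - 679*√10/6 ≈ -13521.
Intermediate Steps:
D(k, r) = (k + r)/(10 + √10) (D(k, r) = (k + r)/(√10 + 10) = (k + r)/(10 + √10))
W(c, n) = 663*n + c*(c/9 + n/9 - c*√10/90 - n*√10/90) (W(c, n) = (n/9 + c/9 - n*√10/90 - c*√10/90)*c + 663*n = (c/9 + n/9 - c*√10/90 - n*√10/90)*c + 663*n = c*(c/9 + n/9 - c*√10/90 - n*√10/90) + 663*n = 663*n + c*(c/9 + n/9 - c*√10/90 - n*√10/90))
W(267 - 1*162, O(-8)) - 1*8991 = (663*(-8) + (267 - 1*162)*(10*(267 - 1*162) + 10*(-8) - (267 - 1*162)*√10 - 1*(-8)*√10)/90) - 1*8991 = (-5304 + (267 - 162)*(10*(267 - 162) - 80 - (267 - 162)*√10 + 8*√10)/90) - 8991 = (-5304 + (1/90)*105*(10*105 - 80 - 1*105*√10 + 8*√10)) - 8991 = (-5304 + (1/90)*105*(1050 - 80 - 105*√10 + 8*√10)) - 8991 = (-5304 + (1/90)*105*(970 - 97*√10)) - 8991 = (-5304 + (3395/3 - 679*√10/6)) - 8991 = (-12517/3 - 679*√10/6) - 8991 = -39490/3 - 679*√10/6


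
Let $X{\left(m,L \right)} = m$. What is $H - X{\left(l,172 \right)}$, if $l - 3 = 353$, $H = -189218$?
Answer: $-189574$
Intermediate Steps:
$l = 356$ ($l = 3 + 353 = 356$)
$H - X{\left(l,172 \right)} = -189218 - 356 = -189574$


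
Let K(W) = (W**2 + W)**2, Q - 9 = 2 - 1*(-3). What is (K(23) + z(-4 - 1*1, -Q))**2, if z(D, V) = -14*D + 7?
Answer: 92891457961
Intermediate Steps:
Q = 14 (Q = 9 + (2 - 1*(-3)) = 9 + (2 + 3) = 9 + 5 = 14)
K(W) = (W + W**2)**2
z(D, V) = 7 - 14*D
(K(23) + z(-4 - 1*1, -Q))**2 = (23**2*(1 + 23)**2 + (7 - 14*(-4 - 1*1)))**2 = (529*24**2 + (7 - 14*(-4 - 1)))**2 = (529*576 + (7 - 14*(-5)))**2 = (304704 + (7 + 70))**2 = (304704 + 77)**2 = 304781**2 = 92891457961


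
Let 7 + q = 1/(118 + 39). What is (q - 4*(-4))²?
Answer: 1999396/24649 ≈ 81.115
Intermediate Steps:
q = -1098/157 (q = -7 + 1/(118 + 39) = -7 + 1/157 = -1098/157 ≈ -6.9936)
(q - 4*(-4))² = (-1098/157 - 4*(-4))² = (-1098/157 + 16)² = (1414/157)² = 1999396/24649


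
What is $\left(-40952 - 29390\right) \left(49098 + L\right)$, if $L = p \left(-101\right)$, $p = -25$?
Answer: $-3631265066$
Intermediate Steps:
$L = 2525$ ($L = \left(-25\right) \left(-101\right) = 2525$)
$\left(-40952 - 29390\right) \left(49098 + L\right) = \left(-40952 - 29390\right) \left(49098 + 2525\right) = \left(-70342\right) 51623 = -3631265066$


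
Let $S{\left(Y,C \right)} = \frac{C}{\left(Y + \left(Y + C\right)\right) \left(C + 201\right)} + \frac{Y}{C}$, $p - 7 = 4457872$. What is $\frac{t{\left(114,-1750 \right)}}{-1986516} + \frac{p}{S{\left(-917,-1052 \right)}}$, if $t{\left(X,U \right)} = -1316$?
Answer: $\frac{408577026390718425431}{79851999898863} \approx 5.1167 \cdot 10^{6}$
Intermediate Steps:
$p = 4457879$ ($p = 7 + 4457872 = 4457879$)
$S{\left(Y,C \right)} = \frac{Y}{C} + \frac{C}{\left(201 + C\right) \left(C + 2 Y\right)}$ ($S{\left(Y,C \right)} = \frac{C}{\left(Y + \left(C + Y\right)\right) \left(201 + C\right)} + \frac{Y}{C} = \frac{C}{\left(C + 2 Y\right) \left(201 + C\right)} + \frac{Y}{C} = \frac{C}{\left(201 + C\right) \left(C + 2 Y\right)} + \frac{Y}{C} = \frac{Y}{C} + \frac{C}{\left(201 + C\right) \left(C + 2 Y\right)}$)
$\frac{t{\left(114,-1750 \right)}}{-1986516} + \frac{p}{S{\left(-917,-1052 \right)}} = - \frac{1316}{-1986516} + \frac{4457879}{\frac{1}{-1052} \frac{1}{\left(-1052\right)^{2} + 201 \left(-1052\right) + 402 \left(-917\right) + 2 \left(-1052\right) \left(-917\right)} \left(\left(-1052\right)^{2} + 402 \left(-917\right)^{2} - 917 \left(-1052\right)^{2} + 2 \left(-1052\right) \left(-917\right)^{2} + 201 \left(-1052\right) \left(-917\right)\right)} = \left(-1316\right) \left(- \frac{1}{1986516}\right) + \frac{4457879}{\left(- \frac{1}{1052}\right) \frac{1}{1106704 - 211452 - 368634 + 1929368} \left(1106704 + 402 \cdot 840889 - 1014847568 + 2 \left(-1052\right) 840889 + 193901484\right)} = \frac{47}{70947} + \frac{4457879}{\left(- \frac{1}{1052}\right) \frac{1}{2455986} \left(1106704 + 338037378 - 1014847568 - 1769230456 + 193901484\right)} = \frac{47}{70947} + \frac{4457879}{\left(- \frac{1}{1052}\right) \frac{1}{2455986} \left(-2251032458\right)} = \frac{47}{70947} + \frac{4457879}{\frac{1125516229}{1291848636}} = \frac{47}{70947} + 4457879 \cdot \frac{1291848636}{1125516229} = \frac{47}{70947} + \frac{5758904905603044}{1125516229} = \frac{408577026390718425431}{79851999898863}$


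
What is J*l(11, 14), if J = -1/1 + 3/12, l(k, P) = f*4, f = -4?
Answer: 12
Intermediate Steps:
l(k, P) = -16 (l(k, P) = -4*4 = -16)
J = -¾ (J = -1*1 + 3*(1/12) = -1 + ¼ = -¾ ≈ -0.75000)
J*l(11, 14) = -¾*(-16) = 12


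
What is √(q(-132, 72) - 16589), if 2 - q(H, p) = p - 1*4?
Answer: I*√16655 ≈ 129.05*I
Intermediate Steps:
q(H, p) = 6 - p (q(H, p) = 2 - (p - 1*4) = 2 - (p - 4) = 2 - (-4 + p) = 2 + (4 - p) = 6 - p)
√(q(-132, 72) - 16589) = √((6 - 1*72) - 16589) = √((6 - 72) - 16589) = √(-66 - 16589) = √(-16655) = I*√16655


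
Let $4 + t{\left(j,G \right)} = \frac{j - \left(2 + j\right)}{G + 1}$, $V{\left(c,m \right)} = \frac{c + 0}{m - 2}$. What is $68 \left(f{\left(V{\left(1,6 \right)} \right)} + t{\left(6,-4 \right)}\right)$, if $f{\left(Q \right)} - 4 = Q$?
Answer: $\frac{187}{3} \approx 62.333$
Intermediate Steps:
$V{\left(c,m \right)} = \frac{c}{-2 + m}$
$f{\left(Q \right)} = 4 + Q$
$t{\left(j,G \right)} = -4 - \frac{2}{1 + G}$ ($t{\left(j,G \right)} = -4 + \frac{j - \left(2 + j\right)}{G + 1} = -4 - \frac{2}{1 + G}$)
$68 \left(f{\left(V{\left(1,6 \right)} \right)} + t{\left(6,-4 \right)}\right) = 68 \left(\left(4 + 1 \frac{1}{-2 + 6}\right) + \frac{2 \left(-3 - -8\right)}{1 - 4}\right) = 68 \left(\left(4 + 1 \cdot \frac{1}{4}\right) + \frac{2 \left(-3 + 8\right)}{-3}\right) = 68 \left(\left(4 + 1 \cdot \frac{1}{4}\right) + 2 \left(- \frac{1}{3}\right) 5\right) = 68 \left(\left(4 + \frac{1}{4}\right) - \frac{10}{3}\right) = 68 \left(\frac{17}{4} - \frac{10}{3}\right) = 68 \cdot \frac{11}{12} = \frac{187}{3}$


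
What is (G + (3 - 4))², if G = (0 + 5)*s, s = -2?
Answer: 121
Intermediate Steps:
G = -10 (G = (0 + 5)*(-2) = 5*(-2) = -10)
(G + (3 - 4))² = (-10 + (3 - 4))² = (-10 - 1)² = (-11)² = 121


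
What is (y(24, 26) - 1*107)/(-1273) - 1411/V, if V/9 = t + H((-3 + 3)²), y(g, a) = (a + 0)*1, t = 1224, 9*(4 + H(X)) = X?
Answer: -906823/13977540 ≈ -0.064877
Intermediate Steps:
H(X) = -4 + X/9
y(g, a) = a (y(g, a) = a*1 = a)
V = 10980 (V = 9*(1224 + (-4 + (-3 + 3)²/9)) = 9*(1224 + (-4 + (⅑)*0²)) = 9*(1224 + (-4 + (⅑)*0)) = 9*(1224 + (-4 + 0)) = 9*(1224 - 4) = 9*1220 = 10980)
(y(24, 26) - 1*107)/(-1273) - 1411/V = (26 - 1*107)/(-1273) - 1411/10980 = (26 - 107)*(-1/1273) - 1411*1/10980 = -81*(-1/1273) - 1411/10980 = 81/1273 - 1411/10980 = -906823/13977540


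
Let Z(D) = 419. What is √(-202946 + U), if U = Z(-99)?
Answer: 3*I*√22503 ≈ 450.03*I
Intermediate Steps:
U = 419
√(-202946 + U) = √(-202946 + 419) = √(-202527) = 3*I*√22503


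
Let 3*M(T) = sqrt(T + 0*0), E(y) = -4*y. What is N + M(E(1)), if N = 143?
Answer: 143 + 2*I/3 ≈ 143.0 + 0.66667*I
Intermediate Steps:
M(T) = sqrt(T)/3 (M(T) = sqrt(T + 0*0)/3 = sqrt(T + 0)/3 = sqrt(T)/3)
N + M(E(1)) = 143 + sqrt(-4*1)/3 = 143 + sqrt(-4)/3 = 143 + (2*I)/3 = 143 + 2*I/3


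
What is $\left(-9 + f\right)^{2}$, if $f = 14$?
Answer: $25$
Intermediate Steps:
$\left(-9 + f\right)^{2} = \left(-9 + 14\right)^{2} = 5^{2} = 25$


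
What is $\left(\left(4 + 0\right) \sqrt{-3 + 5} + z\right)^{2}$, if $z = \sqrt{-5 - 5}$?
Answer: $22 + 16 i \sqrt{5} \approx 22.0 + 35.777 i$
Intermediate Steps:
$z = i \sqrt{10}$ ($z = \sqrt{-10} = i \sqrt{10} \approx 3.1623 i$)
$\left(\left(4 + 0\right) \sqrt{-3 + 5} + z\right)^{2} = \left(\left(4 + 0\right) \sqrt{-3 + 5} + i \sqrt{10}\right)^{2} = \left(4 \sqrt{2} + i \sqrt{10}\right)^{2}$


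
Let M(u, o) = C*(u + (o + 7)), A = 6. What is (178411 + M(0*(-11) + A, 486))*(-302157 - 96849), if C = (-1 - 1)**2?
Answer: -71983475442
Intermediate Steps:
C = 4 (C = (-2)**2 = 4)
M(u, o) = 28 + 4*o + 4*u (M(u, o) = 4*(u + (o + 7)) = 4*(u + (7 + o)) = 4*(7 + o + u) = 28 + 4*o + 4*u)
(178411 + M(0*(-11) + A, 486))*(-302157 - 96849) = (178411 + (28 + 4*486 + 4*(0*(-11) + 6)))*(-302157 - 96849) = (178411 + (28 + 1944 + 4*(0 + 6)))*(-399006) = (178411 + (28 + 1944 + 4*6))*(-399006) = (178411 + (28 + 1944 + 24))*(-399006) = (178411 + 1996)*(-399006) = 180407*(-399006) = -71983475442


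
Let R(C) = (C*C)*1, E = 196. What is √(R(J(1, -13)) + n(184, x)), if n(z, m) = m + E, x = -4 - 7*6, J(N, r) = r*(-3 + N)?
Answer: √826 ≈ 28.740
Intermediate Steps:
x = -46 (x = -4 - 42 = -46)
n(z, m) = 196 + m (n(z, m) = m + 196 = 196 + m)
R(C) = C² (R(C) = C²*1 = C²)
√(R(J(1, -13)) + n(184, x)) = √((-13*(-3 + 1))² + (196 - 46)) = √((-13*(-2))² + 150) = √(26² + 150) = √(676 + 150) = √826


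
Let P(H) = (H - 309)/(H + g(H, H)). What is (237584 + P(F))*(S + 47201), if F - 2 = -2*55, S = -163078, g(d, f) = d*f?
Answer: -106047551432233/3852 ≈ -2.7531e+10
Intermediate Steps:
F = -108 (F = 2 - 2*55 = 2 - 110 = -108)
P(H) = (-309 + H)/(H + H**2) (P(H) = (H - 309)/(H + H*H) = (-309 + H)/(H + H**2))
(237584 + P(F))*(S + 47201) = (237584 + (-309 - 108)/((-108)*(1 - 108)))*(-163078 + 47201) = (237584 - 1/108*(-417)/(-107))*(-115877) = (237584 - 1/108*(-1/107)*(-417))*(-115877) = (237584 - 139/3852)*(-115877) = (915173429/3852)*(-115877) = -106047551432233/3852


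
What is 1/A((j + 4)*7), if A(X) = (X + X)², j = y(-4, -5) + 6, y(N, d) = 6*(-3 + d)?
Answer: 1/283024 ≈ 3.5333e-6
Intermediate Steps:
y(N, d) = -18 + 6*d
j = -42 (j = (-18 + 6*(-5)) + 6 = (-18 - 30) + 6 = -48 + 6 = -42)
A(X) = 4*X² (A(X) = (2*X)² = 4*X²)
1/A((j + 4)*7) = 1/(4*((-42 + 4)*7)²) = 1/(4*(-38*7)²) = 1/(4*(-266)²) = 1/(4*70756) = 1/283024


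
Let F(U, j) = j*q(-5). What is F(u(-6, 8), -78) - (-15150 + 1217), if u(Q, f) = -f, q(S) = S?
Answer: 14323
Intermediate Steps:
F(U, j) = -5*j (F(U, j) = j*(-5) = -5*j)
F(u(-6, 8), -78) - (-15150 + 1217) = -5*(-78) - (-15150 + 1217) = 390 - 1*(-13933) = 390 + 13933 = 14323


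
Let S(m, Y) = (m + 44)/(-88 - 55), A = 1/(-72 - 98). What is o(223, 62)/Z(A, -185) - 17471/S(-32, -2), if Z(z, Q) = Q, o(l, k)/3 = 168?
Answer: 462189257/2220 ≈ 2.0819e+5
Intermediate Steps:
o(l, k) = 504 (o(l, k) = 3*168 = 504)
A = -1/170 (A = 1/(-170) = -1/170 ≈ -0.0058824)
S(m, Y) = -4/13 - m/143 (S(m, Y) = (44 + m)/(-143) = (44 + m)*(-1/143) = -4/13 - m/143)
o(223, 62)/Z(A, -185) - 17471/S(-32, -2) = 504/(-185) - 17471/(-4/13 - 1/143*(-32)) = 504*(-1/185) - 17471/(-4/13 + 32/143) = -504/185 - 17471/(-12/143) = -504/185 - 17471*(-143/12) = -504/185 + 2498353/12 = 462189257/2220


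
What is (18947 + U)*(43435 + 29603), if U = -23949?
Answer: -365336076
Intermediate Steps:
(18947 + U)*(43435 + 29603) = (18947 - 23949)*(43435 + 29603) = -5002*73038 = -365336076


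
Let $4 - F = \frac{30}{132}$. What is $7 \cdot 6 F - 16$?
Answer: $\frac{1567}{11} \approx 142.45$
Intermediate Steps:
$F = \frac{83}{22}$ ($F = 4 - \frac{30}{132} = 4 - 30 \cdot \frac{1}{132} = 4 - \frac{5}{22} = \frac{83}{22} \approx 3.7727$)
$7 \cdot 6 F - 16 = 7 \cdot 6 \cdot \frac{83}{22} - 16 = 42 \cdot \frac{83}{22} - 16 = \frac{1743}{11} - 16 = \frac{1567}{11}$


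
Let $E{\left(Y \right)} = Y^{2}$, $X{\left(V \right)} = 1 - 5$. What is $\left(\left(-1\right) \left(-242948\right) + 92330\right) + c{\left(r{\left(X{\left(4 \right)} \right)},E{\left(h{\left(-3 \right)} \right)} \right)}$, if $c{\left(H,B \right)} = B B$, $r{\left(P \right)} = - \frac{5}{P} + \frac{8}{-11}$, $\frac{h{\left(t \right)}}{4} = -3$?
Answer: $356014$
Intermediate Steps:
$X{\left(V \right)} = -4$ ($X{\left(V \right)} = 1 - 5 = -4$)
$h{\left(t \right)} = -12$ ($h{\left(t \right)} = 4 \left(-3\right) = -12$)
$r{\left(P \right)} = - \frac{8}{11} - \frac{5}{P}$ ($r{\left(P \right)} = - \frac{5}{P} + 8 \left(- \frac{1}{11}\right) = - \frac{5}{P} - \frac{8}{11} = - \frac{8}{11} - \frac{5}{P}$)
$c{\left(H,B \right)} = B^{2}$
$\left(\left(-1\right) \left(-242948\right) + 92330\right) + c{\left(r{\left(X{\left(4 \right)} \right)},E{\left(h{\left(-3 \right)} \right)} \right)} = \left(\left(-1\right) \left(-242948\right) + 92330\right) + \left(\left(-12\right)^{2}\right)^{2} = \left(242948 + 92330\right) + 144^{2} = 335278 + 20736 = 356014$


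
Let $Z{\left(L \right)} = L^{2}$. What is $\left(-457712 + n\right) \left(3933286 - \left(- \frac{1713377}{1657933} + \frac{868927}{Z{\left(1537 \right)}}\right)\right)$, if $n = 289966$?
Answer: $- \frac{89109598282900150594456}{135056880113} \approx -6.5979 \cdot 10^{11}$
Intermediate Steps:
$\left(-457712 + n\right) \left(3933286 - \left(- \frac{1713377}{1657933} + \frac{868927}{Z{\left(1537 \right)}}\right)\right) = \left(-457712 + 289966\right) \left(3933286 - \left(- \frac{1713377}{1657933} + \frac{29963}{81461}\right)\right) = - 167746 \left(3933286 - \left(- \frac{1713377}{1657933} + \frac{868927}{2362369}\right)\right) = - 167746 \left(3933286 + \left(\left(-868927\right) \frac{1}{2362369} + \frac{1713377}{1657933}\right)\right) = - 167746 \left(3933286 + \left(- \frac{29963}{81461} + \frac{1713377}{1657933}\right)\right) = - 167746 \left(3933286 + \frac{89896757318}{135056880113}\right) = \left(-167746\right) \frac{531217425648898636}{135056880113} = - \frac{89109598282900150594456}{135056880113}$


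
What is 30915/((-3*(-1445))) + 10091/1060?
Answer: 5100959/306340 ≈ 16.651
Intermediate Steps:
30915/((-3*(-1445))) + 10091/1060 = 30915/4335 + 10091*(1/1060) = 30915*(1/4335) + 10091/1060 = 2061/289 + 10091/1060 = 5100959/306340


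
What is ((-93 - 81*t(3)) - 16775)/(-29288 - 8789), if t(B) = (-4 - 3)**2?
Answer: 20837/38077 ≈ 0.54723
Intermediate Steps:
t(B) = 49 (t(B) = (-7)**2 = 49)
((-93 - 81*t(3)) - 16775)/(-29288 - 8789) = ((-93 - 81*49) - 16775)/(-29288 - 8789) = ((-93 - 3969) - 16775)/(-38077) = (-4062 - 16775)*(-1/38077) = -20837*(-1/38077) = 20837/38077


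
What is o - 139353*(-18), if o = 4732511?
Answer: 7240865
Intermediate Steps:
o - 139353*(-18) = 4732511 - 139353*(-18) = 4732511 + 2508354 = 7240865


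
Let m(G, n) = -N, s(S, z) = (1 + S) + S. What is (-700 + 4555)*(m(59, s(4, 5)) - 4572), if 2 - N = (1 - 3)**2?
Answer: -17617350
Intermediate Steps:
s(S, z) = 1 + 2*S
N = -2 (N = 2 - (1 - 3)**2 = 2 - 1*(-2)**2 = 2 - 1*4 = 2 - 4 = -2)
m(G, n) = 2 (m(G, n) = -1*(-2) = 2)
(-700 + 4555)*(m(59, s(4, 5)) - 4572) = (-700 + 4555)*(2 - 4572) = 3855*(-4570) = -17617350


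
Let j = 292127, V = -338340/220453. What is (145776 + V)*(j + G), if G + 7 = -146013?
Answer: 4695355652194116/220453 ≈ 2.1299e+10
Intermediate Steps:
V = -338340/220453 (V = -338340*1/220453 = -338340/220453 ≈ -1.5347)
G = -146020 (G = -7 - 146013 = -146020)
(145776 + V)*(j + G) = (145776 - 338340/220453)*(292127 - 146020) = (32136418188/220453)*146107 = 4695355652194116/220453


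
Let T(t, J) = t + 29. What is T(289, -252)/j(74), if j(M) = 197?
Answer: 318/197 ≈ 1.6142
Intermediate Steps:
T(t, J) = 29 + t
T(289, -252)/j(74) = (29 + 289)/197 = 318*(1/197) = 318/197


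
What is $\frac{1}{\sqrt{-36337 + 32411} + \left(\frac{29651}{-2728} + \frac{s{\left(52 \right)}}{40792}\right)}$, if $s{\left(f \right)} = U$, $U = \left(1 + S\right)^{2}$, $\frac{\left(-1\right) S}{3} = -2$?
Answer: $- \frac{131427350494330}{48905977763811249} - \frac{12093131440324 i \sqrt{3926}}{48905977763811249} \approx -0.0026873 - 0.015494 i$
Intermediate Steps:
$S = 6$ ($S = \left(-3\right) \left(-2\right) = 6$)
$U = 49$ ($U = \left(1 + 6\right)^{2} = 7^{2} = 49$)
$s{\left(f \right)} = 49$
$\frac{1}{\sqrt{-36337 + 32411} + \left(\frac{29651}{-2728} + \frac{s{\left(52 \right)}}{40792}\right)} = \frac{1}{\sqrt{-36337 + 32411} + \left(\frac{29651}{-2728} + \frac{49}{40792}\right)} = \frac{1}{\sqrt{-3926} + \left(29651 \left(- \frac{1}{2728}\right) + 49 \cdot \frac{1}{40792}\right)} = \frac{1}{i \sqrt{3926} + \left(- \frac{29651}{2728} + \frac{49}{40792}\right)} = \frac{1}{i \sqrt{3926} - \frac{37793435}{3477518}} = \frac{1}{- \frac{37793435}{3477518} + i \sqrt{3926}}$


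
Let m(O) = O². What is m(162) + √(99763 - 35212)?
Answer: 26244 + √64551 ≈ 26498.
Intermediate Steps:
m(162) + √(99763 - 35212) = 162² + √(99763 - 35212) = 26244 + √64551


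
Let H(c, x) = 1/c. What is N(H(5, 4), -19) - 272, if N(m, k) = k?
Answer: -291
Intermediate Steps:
N(H(5, 4), -19) - 272 = -19 - 272 = -291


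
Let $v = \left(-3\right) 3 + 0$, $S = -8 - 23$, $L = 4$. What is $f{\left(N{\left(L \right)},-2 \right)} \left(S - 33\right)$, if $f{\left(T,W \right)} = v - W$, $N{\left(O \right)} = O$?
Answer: $448$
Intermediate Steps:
$S = -31$
$v = -9$ ($v = -9 + 0 = -9$)
$f{\left(T,W \right)} = -9 - W$
$f{\left(N{\left(L \right)},-2 \right)} \left(S - 33\right) = \left(-9 - -2\right) \left(-31 - 33\right) = \left(-9 + 2\right) \left(-64\right) = \left(-7\right) \left(-64\right) = 448$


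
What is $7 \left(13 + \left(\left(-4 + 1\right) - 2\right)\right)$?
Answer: $56$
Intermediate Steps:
$7 \left(13 + \left(\left(-4 + 1\right) - 2\right)\right) = 7 \left(13 - 5\right) = 7 \cdot 8 = 56$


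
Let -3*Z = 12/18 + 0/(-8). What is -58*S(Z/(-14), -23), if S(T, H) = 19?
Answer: -1102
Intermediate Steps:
Z = -2/9 (Z = -(12/18 + 0/(-8))/3 = -(12*(1/18) + 0*(-1/8))/3 = -(2/3 + 0)/3 = -1/3*2/3 = -2/9 ≈ -0.22222)
-58*S(Z/(-14), -23) = -58*19 = -1102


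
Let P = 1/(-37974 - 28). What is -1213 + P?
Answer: -46096427/38002 ≈ -1213.0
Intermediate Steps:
P = -1/38002 (P = 1/(-38002) = -1/38002 ≈ -2.6314e-5)
-1213 + P = -1213 - 1/38002 = -46096427/38002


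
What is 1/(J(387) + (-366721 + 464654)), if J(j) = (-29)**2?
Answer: 1/98774 ≈ 1.0124e-5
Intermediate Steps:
J(j) = 841
1/(J(387) + (-366721 + 464654)) = 1/(841 + (-366721 + 464654)) = 1/(841 + 97933) = 1/98774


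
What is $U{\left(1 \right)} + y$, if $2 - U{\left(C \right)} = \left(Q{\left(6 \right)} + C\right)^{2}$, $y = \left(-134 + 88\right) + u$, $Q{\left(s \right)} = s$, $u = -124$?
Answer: $-217$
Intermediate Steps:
$y = -170$ ($y = \left(-134 + 88\right) - 124 = -46 - 124 = -170$)
$U{\left(C \right)} = 2 - \left(6 + C\right)^{2}$
$U{\left(1 \right)} + y = \left(2 - \left(6 + 1\right)^{2}\right) - 170 = \left(2 - 7^{2}\right) - 170 = \left(2 - 49\right) - 170 = -47 - 170 = -217$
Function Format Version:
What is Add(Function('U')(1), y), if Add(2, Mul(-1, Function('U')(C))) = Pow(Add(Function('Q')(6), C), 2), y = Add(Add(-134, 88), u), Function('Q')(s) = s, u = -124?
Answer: -217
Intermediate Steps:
y = -170 (y = Add(Add(-134, 88), -124) = Add(-46, -124) = -170)
Function('U')(C) = Add(2, Mul(-1, Pow(Add(6, C), 2)))
Add(Function('U')(1), y) = Add(Add(2, Mul(-1, Pow(Add(6, 1), 2))), -170) = Add(Add(2, Mul(-1, Pow(7, 2))), -170) = Add(Add(2, Mul(-1, 49)), -170) = Add(Add(2, -49), -170) = Add(-47, -170) = -217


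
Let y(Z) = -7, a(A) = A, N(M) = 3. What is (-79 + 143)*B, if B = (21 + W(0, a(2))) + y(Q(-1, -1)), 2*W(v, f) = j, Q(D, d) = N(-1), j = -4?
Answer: 768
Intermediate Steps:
Q(D, d) = 3
W(v, f) = -2 (W(v, f) = (1/2)*(-4) = -2)
B = 12 (B = (21 - 2) - 7 = 19 - 7 = 12)
(-79 + 143)*B = (-79 + 143)*12 = 64*12 = 768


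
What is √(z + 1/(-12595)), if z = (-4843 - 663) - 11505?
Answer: I*√2698523411870/12595 ≈ 130.43*I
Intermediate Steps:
z = -17011 (z = -5506 - 11505 = -17011)
√(z + 1/(-12595)) = √(-17011 + 1/(-12595)) = √(-17011 - 1/12595) = √(-214253546/12595) = I*√2698523411870/12595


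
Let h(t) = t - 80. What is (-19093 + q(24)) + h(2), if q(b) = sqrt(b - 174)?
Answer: -19171 + 5*I*sqrt(6) ≈ -19171.0 + 12.247*I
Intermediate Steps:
q(b) = sqrt(-174 + b)
h(t) = -80 + t
(-19093 + q(24)) + h(2) = (-19093 + sqrt(-174 + 24)) + (-80 + 2) = (-19093 + sqrt(-150)) - 78 = (-19093 + 5*I*sqrt(6)) - 78 = -19171 + 5*I*sqrt(6)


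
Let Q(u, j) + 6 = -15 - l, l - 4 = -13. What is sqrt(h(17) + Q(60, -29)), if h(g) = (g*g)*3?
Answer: 3*sqrt(95) ≈ 29.240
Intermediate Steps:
l = -9 (l = 4 - 13 = -9)
Q(u, j) = -12 (Q(u, j) = -6 + (-15 - 1*(-9)) = -6 + (-15 + 9) = -6 - 6 = -12)
h(g) = 3*g**2 (h(g) = g**2*3 = 3*g**2)
sqrt(h(17) + Q(60, -29)) = sqrt(3*17**2 - 12) = sqrt(3*289 - 12) = sqrt(867 - 12) = sqrt(855) = 3*sqrt(95)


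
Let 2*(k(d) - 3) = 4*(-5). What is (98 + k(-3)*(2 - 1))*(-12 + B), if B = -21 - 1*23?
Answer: -5096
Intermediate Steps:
B = -44 (B = -21 - 23 = -44)
k(d) = -7 (k(d) = 3 + (4*(-5))/2 = 3 + (1/2)*(-20) = 3 - 10 = -7)
(98 + k(-3)*(2 - 1))*(-12 + B) = (98 - 7*(2 - 1))*(-12 - 44) = (98 - 7*1)*(-56) = (98 - 7)*(-56) = 91*(-56) = -5096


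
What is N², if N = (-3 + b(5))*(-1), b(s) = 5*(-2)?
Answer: 169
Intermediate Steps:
b(s) = -10
N = 13 (N = (-3 - 10)*(-1) = -13*(-1) = 13)
N² = 13² = 169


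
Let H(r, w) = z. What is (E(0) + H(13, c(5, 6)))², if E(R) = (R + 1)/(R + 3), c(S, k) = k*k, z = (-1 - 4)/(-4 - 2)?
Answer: 49/36 ≈ 1.3611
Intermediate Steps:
z = ⅚ (z = -5/(-6) = -5*(-⅙) = ⅚ ≈ 0.83333)
c(S, k) = k²
H(r, w) = ⅚
E(R) = (1 + R)/(3 + R)
(E(0) + H(13, c(5, 6)))² = ((1 + 0)/(3 + 0) + ⅚)² = (1/3 + ⅚)² = ((⅓)*1 + ⅚)² = (⅓ + ⅚)² = (7/6)² = 49/36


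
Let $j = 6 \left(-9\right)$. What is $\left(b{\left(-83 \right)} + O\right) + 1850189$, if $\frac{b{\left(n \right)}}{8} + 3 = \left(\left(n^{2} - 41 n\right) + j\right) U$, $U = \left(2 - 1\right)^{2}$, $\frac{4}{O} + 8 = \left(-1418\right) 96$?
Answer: $\frac{65756036345}{34034} \approx 1.9321 \cdot 10^{6}$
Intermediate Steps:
$j = -54$
$O = - \frac{1}{34034}$ ($O = \frac{4}{-8 - 136128} = \frac{4}{-136136} = 4 \left(- \frac{1}{136136}\right) = - \frac{1}{34034} \approx -2.9382 \cdot 10^{-5}$)
$U = 1$ ($U = 1^{2} = 1$)
$b{\left(n \right)} = -456 - 328 n + 8 n^{2}$ ($b{\left(n \right)} = -24 + 8 \left(\left(n^{2} - 41 n\right) - 54\right) 1 = -24 + 8 \left(-54 + n^{2} - 41 n\right) 1 = -24 + 8 \left(-54 + n^{2} - 41 n\right) = -24 - \left(432 - 8 n^{2} + 328 n\right) = -456 - 328 n + 8 n^{2}$)
$\left(b{\left(-83 \right)} + O\right) + 1850189 = \left(\left(-456 - -27224 + 8 \left(-83\right)^{2}\right) - \frac{1}{34034}\right) + 1850189 = \left(\left(-456 + 27224 + 8 \cdot 6889\right) - \frac{1}{34034}\right) + 1850189 = \left(\left(-456 + 27224 + 55112\right) - \frac{1}{34034}\right) + 1850189 = \left(81880 - \frac{1}{34034}\right) + 1850189 = \frac{2786703919}{34034} + 1850189 = \frac{65756036345}{34034}$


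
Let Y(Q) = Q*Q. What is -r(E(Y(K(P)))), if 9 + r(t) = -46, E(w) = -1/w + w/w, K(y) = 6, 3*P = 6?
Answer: 55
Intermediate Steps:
P = 2 (P = (⅓)*6 = 2)
Y(Q) = Q²
E(w) = 1 - 1/w (E(w) = -1/w + 1 = 1 - 1/w)
r(t) = -55 (r(t) = -9 - 46 = -55)
-r(E(Y(K(P)))) = -1*(-55) = 55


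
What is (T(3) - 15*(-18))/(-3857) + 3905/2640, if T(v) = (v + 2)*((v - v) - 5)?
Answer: 37441/26448 ≈ 1.4156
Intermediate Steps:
T(v) = -10 - 5*v (T(v) = (2 + v)*(0 - 5) = (2 + v)*(-5) = -10 - 5*v)
(T(3) - 15*(-18))/(-3857) + 3905/2640 = ((-10 - 5*3) - 15*(-18))/(-3857) + 3905/2640 = ((-10 - 15) + 270)*(-1/3857) + 3905*(1/2640) = (-25 + 270)*(-1/3857) + 71/48 = 245*(-1/3857) + 71/48 = -35/551 + 71/48 = 37441/26448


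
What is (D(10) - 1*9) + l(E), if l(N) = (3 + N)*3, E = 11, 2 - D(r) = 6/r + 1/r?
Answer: 343/10 ≈ 34.300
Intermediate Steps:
D(r) = 2 - 7/r (D(r) = 2 - (6/r + 1/r) = 2 - 7/r)
l(N) = 9 + 3*N
(D(10) - 1*9) + l(E) = ((2 - 7/10) - 1*9) + (9 + 3*11) = ((2 - 7*⅒) - 9) + (9 + 33) = ((2 - 7/10) - 9) + 42 = (13/10 - 9) + 42 = -77/10 + 42 = 343/10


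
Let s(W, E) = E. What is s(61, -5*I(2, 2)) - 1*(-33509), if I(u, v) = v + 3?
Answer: 33484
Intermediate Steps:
I(u, v) = 3 + v
s(61, -5*I(2, 2)) - 1*(-33509) = -5*(3 + 2) - 1*(-33509) = -5*5 + 33509 = -25 + 33509 = 33484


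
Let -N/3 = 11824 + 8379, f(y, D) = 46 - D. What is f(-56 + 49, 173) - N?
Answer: 60482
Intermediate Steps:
N = -60609 (N = -3*(11824 + 8379) = -3*20203 = -60609)
f(-56 + 49, 173) - N = (46 - 1*173) - 1*(-60609) = (46 - 173) + 60609 = -127 + 60609 = 60482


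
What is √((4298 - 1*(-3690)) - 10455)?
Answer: I*√2467 ≈ 49.669*I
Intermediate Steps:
√((4298 - 1*(-3690)) - 10455) = √((4298 + 3690) - 10455) = √(7988 - 10455) = √(-2467) = I*√2467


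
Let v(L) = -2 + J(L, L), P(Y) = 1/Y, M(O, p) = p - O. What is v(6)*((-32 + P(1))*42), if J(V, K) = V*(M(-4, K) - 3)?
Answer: -52080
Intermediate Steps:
J(V, K) = V*(1 + K) (J(V, K) = V*((K - 1*(-4)) - 3) = V*((K + 4) - 3) = V*((4 + K) - 3) = V*(1 + K))
v(L) = -2 + L*(1 + L)
v(6)*((-32 + P(1))*42) = (-2 + 6*(1 + 6))*((-32 + 1/1)*42) = (-2 + 6*7)*((-32 + 1)*42) = (-2 + 42)*(-31*42) = 40*(-1302) = -52080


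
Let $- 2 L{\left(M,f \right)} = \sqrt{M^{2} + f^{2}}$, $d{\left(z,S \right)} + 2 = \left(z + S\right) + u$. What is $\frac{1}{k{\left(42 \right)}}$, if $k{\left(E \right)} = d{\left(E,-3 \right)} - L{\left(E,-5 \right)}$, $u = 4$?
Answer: $\frac{164}{4935} - \frac{2 \sqrt{1789}}{4935} \approx 0.016091$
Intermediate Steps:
$d{\left(z,S \right)} = 2 + S + z$ ($d{\left(z,S \right)} = -2 + \left(\left(z + S\right) + 4\right) = -2 + \left(\left(S + z\right) + 4\right) = -2 + \left(4 + S + z\right) = 2 + S + z$)
$L{\left(M,f \right)} = - \frac{\sqrt{M^{2} + f^{2}}}{2}$
$k{\left(E \right)} = -1 + E + \frac{\sqrt{25 + E^{2}}}{2}$ ($k{\left(E \right)} = \left(2 - 3 + E\right) - - \frac{\sqrt{E^{2} + \left(-5\right)^{2}}}{2} = \left(-1 + E\right) - - \frac{\sqrt{E^{2} + 25}}{2} = \left(-1 + E\right) - - \frac{\sqrt{25 + E^{2}}}{2} = \left(-1 + E\right) + \frac{\sqrt{25 + E^{2}}}{2} = -1 + E + \frac{\sqrt{25 + E^{2}}}{2}$)
$\frac{1}{k{\left(42 \right)}} = \frac{1}{-1 + 42 + \frac{\sqrt{25 + 42^{2}}}{2}} = \frac{1}{-1 + 42 + \frac{\sqrt{25 + 1764}}{2}} = \frac{1}{-1 + 42 + \frac{\sqrt{1789}}{2}} = \frac{1}{41 + \frac{\sqrt{1789}}{2}}$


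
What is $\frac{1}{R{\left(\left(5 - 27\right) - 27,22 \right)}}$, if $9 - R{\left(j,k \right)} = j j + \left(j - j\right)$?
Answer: $- \frac{1}{2392} \approx -0.00041806$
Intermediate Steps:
$R{\left(j,k \right)} = 9 - j^{2}$ ($R{\left(j,k \right)} = 9 - \left(j j + \left(j - j\right)\right) = 9 - \left(j^{2} + 0\right) = 9 - j^{2}$)
$\frac{1}{R{\left(\left(5 - 27\right) - 27,22 \right)}} = \frac{1}{9 - \left(\left(5 - 27\right) - 27\right)^{2}} = \frac{1}{9 - \left(-22 - 27\right)^{2}} = \frac{1}{9 - \left(-49\right)^{2}} = \frac{1}{9 - 2401} = \frac{1}{-2392} = - \frac{1}{2392}$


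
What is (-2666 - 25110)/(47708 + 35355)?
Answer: -27776/83063 ≈ -0.33440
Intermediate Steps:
(-2666 - 25110)/(47708 + 35355) = -27776/83063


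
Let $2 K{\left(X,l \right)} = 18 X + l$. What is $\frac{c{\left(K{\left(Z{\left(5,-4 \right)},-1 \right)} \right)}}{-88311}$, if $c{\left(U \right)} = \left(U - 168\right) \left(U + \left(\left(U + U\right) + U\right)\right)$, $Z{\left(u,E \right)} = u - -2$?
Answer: $\frac{26375}{88311} \approx 0.29866$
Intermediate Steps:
$Z{\left(u,E \right)} = 2 + u$ ($Z{\left(u,E \right)} = u + 2 = 2 + u$)
$K{\left(X,l \right)} = \frac{l}{2} + 9 X$ ($K{\left(X,l \right)} = \frac{18 X + l}{2} = \frac{l + 18 X}{2} = \frac{l}{2} + 9 X$)
$c{\left(U \right)} = 4 U \left(-168 + U\right)$ ($c{\left(U \right)} = \left(-168 + U\right) \left(U + \left(2 U + U\right)\right) = \left(-168 + U\right) \left(U + 3 U\right) = \left(-168 + U\right) 4 U = 4 U \left(-168 + U\right)$)
$\frac{c{\left(K{\left(Z{\left(5,-4 \right)},-1 \right)} \right)}}{-88311} = \frac{4 \left(\frac{1}{2} \left(-1\right) + 9 \left(2 + 5\right)\right) \left(-168 + \left(\frac{1}{2} \left(-1\right) + 9 \left(2 + 5\right)\right)\right)}{-88311} = 4 \left(- \frac{1}{2} + 9 \cdot 7\right) \left(-168 + \left(- \frac{1}{2} + 9 \cdot 7\right)\right) \left(- \frac{1}{88311}\right) = 4 \left(- \frac{1}{2} + 63\right) \left(-168 + \left(- \frac{1}{2} + 63\right)\right) \left(- \frac{1}{88311}\right) = 4 \cdot \frac{125}{2} \left(-168 + \frac{125}{2}\right) \left(- \frac{1}{88311}\right) = 4 \cdot \frac{125}{2} \left(- \frac{211}{2}\right) \left(- \frac{1}{88311}\right) = \left(-26375\right) \left(- \frac{1}{88311}\right) = \frac{26375}{88311}$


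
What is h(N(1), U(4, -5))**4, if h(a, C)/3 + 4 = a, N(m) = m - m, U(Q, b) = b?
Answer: 20736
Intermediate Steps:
N(m) = 0
h(a, C) = -12 + 3*a
h(N(1), U(4, -5))**4 = (-12 + 3*0)**4 = (-12 + 0)**4 = (-12)**4 = 20736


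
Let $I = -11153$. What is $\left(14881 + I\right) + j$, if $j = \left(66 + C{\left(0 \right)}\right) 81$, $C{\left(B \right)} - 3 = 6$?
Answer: $9803$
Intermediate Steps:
$C{\left(B \right)} = 9$ ($C{\left(B \right)} = 3 + 6 = 9$)
$j = 6075$ ($j = \left(66 + 9\right) 81 = 75 \cdot 81 = 6075$)
$\left(14881 + I\right) + j = \left(14881 - 11153\right) + 6075 = 3728 + 6075 = 9803$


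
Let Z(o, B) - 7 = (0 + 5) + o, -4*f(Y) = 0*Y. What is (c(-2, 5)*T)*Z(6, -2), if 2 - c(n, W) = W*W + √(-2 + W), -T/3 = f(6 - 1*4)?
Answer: 0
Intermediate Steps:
f(Y) = 0 (f(Y) = -0*Y = -¼*0 = 0)
T = 0 (T = -3*0 = 0)
Z(o, B) = 12 + o (Z(o, B) = 7 + ((0 + 5) + o) = 7 + (5 + o) = 12 + o)
c(n, W) = 2 - W² - √(-2 + W) (c(n, W) = 2 - (W*W + √(-2 + W)) = 2 - (W² + √(-2 + W)) = 2 + (-W² - √(-2 + W)) = 2 - W² - √(-2 + W))
(c(-2, 5)*T)*Z(6, -2) = ((2 - 1*5² - √(-2 + 5))*0)*(12 + 6) = ((2 - 1*25 - √3)*0)*18 = ((2 - 25 - √3)*0)*18 = ((-23 - √3)*0)*18 = 0*18 = 0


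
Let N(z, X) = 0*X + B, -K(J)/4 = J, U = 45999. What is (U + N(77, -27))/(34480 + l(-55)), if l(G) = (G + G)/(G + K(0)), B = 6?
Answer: 15335/11494 ≈ 1.3342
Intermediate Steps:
K(J) = -4*J
N(z, X) = 6 (N(z, X) = 0*X + 6 = 0 + 6 = 6)
l(G) = 2 (l(G) = (G + G)/(G - 4*0) = (2*G)/(G + 0) = (2*G)/G = 2)
(U + N(77, -27))/(34480 + l(-55)) = (45999 + 6)/(34480 + 2) = 46005/34482 = 46005*(1/34482) = 15335/11494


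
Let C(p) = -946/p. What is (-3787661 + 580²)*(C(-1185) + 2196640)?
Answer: -8983699151095306/1185 ≈ -7.5812e+12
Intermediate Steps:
(-3787661 + 580²)*(C(-1185) + 2196640) = (-3787661 + 580²)*(-946/(-1185) + 2196640) = (-3787661 + 336400)*(-946*(-1/1185) + 2196640) = -3451261*(946/1185 + 2196640) = -3451261*2603019346/1185 = -8983699151095306/1185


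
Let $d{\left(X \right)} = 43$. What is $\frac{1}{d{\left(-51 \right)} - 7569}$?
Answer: $- \frac{1}{7526} \approx -0.00013287$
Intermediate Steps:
$\frac{1}{d{\left(-51 \right)} - 7569} = \frac{1}{43 - 7569} = \frac{1}{-7526} = - \frac{1}{7526}$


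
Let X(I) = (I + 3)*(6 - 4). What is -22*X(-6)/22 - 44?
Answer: -38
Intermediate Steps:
X(I) = 6 + 2*I (X(I) = (3 + I)*2 = 6 + 2*I)
-22*X(-6)/22 - 44 = -22*(6 + 2*(-6))/22 - 44 = -22*(6 - 12)/22 - 44 = -(-132)/22 - 44 = -22*(-3/11) - 44 = 6 - 44 = -38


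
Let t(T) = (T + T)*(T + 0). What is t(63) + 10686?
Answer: 18624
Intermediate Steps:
t(T) = 2*T**2 (t(T) = (2*T)*T = 2*T**2)
t(63) + 10686 = 2*63**2 + 10686 = 2*3969 + 10686 = 7938 + 10686 = 18624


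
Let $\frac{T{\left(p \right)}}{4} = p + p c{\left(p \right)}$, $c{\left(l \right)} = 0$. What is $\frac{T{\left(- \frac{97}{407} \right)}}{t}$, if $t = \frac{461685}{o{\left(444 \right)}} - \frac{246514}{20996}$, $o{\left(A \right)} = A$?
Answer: $- \frac{8146448}{8785412207} \approx -0.00092727$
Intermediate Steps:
$t = \frac{798673837}{776852}$ ($t = \frac{461685}{444} - \frac{246514}{20996} = 461685 \cdot \frac{1}{444} - \frac{123257}{10498} = \frac{153895}{148} - \frac{123257}{10498} = \frac{798673837}{776852} \approx 1028.1$)
$T{\left(p \right)} = 4 p$ ($T{\left(p \right)} = 4 \left(p + p 0\right) = 4 \left(p + 0\right) = 4 p$)
$\frac{T{\left(- \frac{97}{407} \right)}}{t} = \frac{4 \left(- \frac{97}{407}\right)}{\frac{798673837}{776852}} = 4 \left(\left(-97\right) \frac{1}{407}\right) \frac{776852}{798673837} = 4 \left(- \frac{97}{407}\right) \frac{776852}{798673837} = \left(- \frac{388}{407}\right) \frac{776852}{798673837} = - \frac{8146448}{8785412207}$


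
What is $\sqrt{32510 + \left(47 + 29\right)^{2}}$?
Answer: $3 \sqrt{4254} \approx 195.67$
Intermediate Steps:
$\sqrt{32510 + \left(47 + 29\right)^{2}} = \sqrt{32510 + 76^{2}} = \sqrt{32510 + 5776} = \sqrt{38286} = 3 \sqrt{4254}$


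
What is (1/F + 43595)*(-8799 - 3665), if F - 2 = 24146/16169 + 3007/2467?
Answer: -102135336351481152/187966211 ≈ -5.4337e+8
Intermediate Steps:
F = 187966211/39888923 (F = 2 + (24146/16169 + 3007/2467) = 2 + 108188365/39888923 = 187966211/39888923 ≈ 4.7122)
(1/F + 43595)*(-8799 - 3665) = (1/(187966211/39888923) + 43595)*(-8799 - 3665) = (39888923/187966211 + 43595)*(-12464) = (8194426857468/187966211)*(-12464) = -102135336351481152/187966211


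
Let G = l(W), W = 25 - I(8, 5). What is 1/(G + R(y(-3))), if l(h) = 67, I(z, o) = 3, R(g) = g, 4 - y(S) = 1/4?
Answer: 4/283 ≈ 0.014134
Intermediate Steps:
y(S) = 15/4 (y(S) = 4 - 1/4 = 4 - 1*¼ = 4 - ¼ = 15/4)
W = 22 (W = 25 - 1*3 = 25 - 3 = 22)
G = 67
1/(G + R(y(-3))) = 1/(67 + 15/4) = 1/(283/4) = 4/283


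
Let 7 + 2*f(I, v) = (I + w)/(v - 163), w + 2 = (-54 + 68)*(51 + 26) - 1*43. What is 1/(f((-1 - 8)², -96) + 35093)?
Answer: 518/18175247 ≈ 2.8500e-5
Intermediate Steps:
w = 1033 (w = -2 + ((-54 + 68)*(51 + 26) - 1*43) = -2 + (14*77 - 43) = -2 + (1078 - 43) = -2 + 1035 = 1033)
f(I, v) = -7/2 + (1033 + I)/(2*(-163 + v)) (f(I, v) = -7/2 + ((I + 1033)/(v - 163))/2 = -7/2 + ((1033 + I)/(-163 + v))/2 = -7/2 + (1033 + I)/(2*(-163 + v)))
1/(f((-1 - 8)², -96) + 35093) = 1/((2174 + (-1 - 8)² - 7*(-96))/(2*(-163 - 96)) + 35093) = 1/((½)*(2174 + (-9)² + 672)/(-259) + 35093) = 1/((½)*(-1/259)*(2174 + 81 + 672) + 35093) = 1/((½)*(-1/259)*2927 + 35093) = 1/(-2927/518 + 35093) = 1/(18175247/518) = 518/18175247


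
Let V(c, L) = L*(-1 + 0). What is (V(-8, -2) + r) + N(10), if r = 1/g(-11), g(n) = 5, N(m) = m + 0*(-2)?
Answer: 61/5 ≈ 12.200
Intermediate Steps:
V(c, L) = -L (V(c, L) = L*(-1) = -L)
N(m) = m (N(m) = m + 0 = m)
r = ⅕ (r = 1/5 = ⅕ ≈ 0.20000)
(V(-8, -2) + r) + N(10) = (-1*(-2) + ⅕) + 10 = (2 + ⅕) + 10 = 11/5 + 10 = 61/5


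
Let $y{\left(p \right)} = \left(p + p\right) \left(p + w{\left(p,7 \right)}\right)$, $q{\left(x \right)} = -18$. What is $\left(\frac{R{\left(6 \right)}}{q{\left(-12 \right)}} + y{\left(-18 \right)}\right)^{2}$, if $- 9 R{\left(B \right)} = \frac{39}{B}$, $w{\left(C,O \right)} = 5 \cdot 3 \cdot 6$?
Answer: $\frac{705255642025}{104976} \approx 6.7183 \cdot 10^{6}$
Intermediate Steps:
$w{\left(C,O \right)} = 90$ ($w{\left(C,O \right)} = 15 \cdot 6 = 90$)
$y{\left(p \right)} = 2 p \left(90 + p\right)$ ($y{\left(p \right)} = \left(p + p\right) \left(p + 90\right) = 2 p \left(90 + p\right)$)
$R{\left(B \right)} = - \frac{13}{3 B}$ ($R{\left(B \right)} = - \frac{39 \frac{1}{B}}{9} = - \frac{13}{3 B}$)
$\left(\frac{R{\left(6 \right)}}{q{\left(-12 \right)}} + y{\left(-18 \right)}\right)^{2} = \left(\frac{\left(- \frac{13}{3}\right) \frac{1}{6}}{-18} + 2 \left(-18\right) \left(90 - 18\right)\right)^{2} = \left(\left(- \frac{13}{3}\right) \frac{1}{6} \left(- \frac{1}{18}\right) + 2 \left(-18\right) 72\right)^{2} = \left(\left(- \frac{13}{18}\right) \left(- \frac{1}{18}\right) - 2592\right)^{2} = \left(\frac{13}{324} - 2592\right)^{2} = \left(- \frac{839795}{324}\right)^{2} = \frac{705255642025}{104976}$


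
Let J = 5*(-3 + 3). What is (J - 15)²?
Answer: 225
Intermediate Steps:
J = 0 (J = 5*0 = 0)
(J - 15)² = (0 - 15)² = (-15)² = 225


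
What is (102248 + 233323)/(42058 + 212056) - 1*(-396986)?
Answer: 100880035975/254114 ≈ 3.9699e+5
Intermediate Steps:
(102248 + 233323)/(42058 + 212056) - 1*(-396986) = 335571/254114 + 396986 = 100880035975/254114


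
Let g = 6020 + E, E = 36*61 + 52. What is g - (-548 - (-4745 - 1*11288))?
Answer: -7217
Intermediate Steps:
E = 2248 (E = 2196 + 52 = 2248)
g = 8268 (g = 6020 + 2248 = 8268)
g - (-548 - (-4745 - 1*11288)) = 8268 - (-548 - (-4745 - 1*11288)) = 8268 - (-548 - (-4745 - 11288)) = 8268 - (-548 - 1*(-16033)) = 8268 - (-548 + 16033) = 8268 - 1*15485 = 8268 - 15485 = -7217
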